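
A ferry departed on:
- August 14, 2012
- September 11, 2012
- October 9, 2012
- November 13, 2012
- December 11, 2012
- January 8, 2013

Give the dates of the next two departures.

All dates are Tuesdays, 28, 28, 35, 28, 28 days apart.
Specifically, the 2nd Tuesday of each month.
2nd Tuesday of February 2013: February 12, 2013.
March 2013 — 2nd Tuesday is March 12, 2013.

February 12, 2013; March 12, 2013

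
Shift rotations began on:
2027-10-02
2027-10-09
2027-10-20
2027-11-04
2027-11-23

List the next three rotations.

Gaps: 7, 11, 15, 19 days — each gap is 4 larger than the previous one.
Next gap: 23 days. 2027-11-23 + 23 days = 2027-12-16.
Next gap: 27 days. 2027-12-16 + 27 days = 2028-01-12.
Next gap: 31 days. 2028-01-12 + 31 days = 2028-02-12.

2027-12-16, 2028-01-12, 2028-02-12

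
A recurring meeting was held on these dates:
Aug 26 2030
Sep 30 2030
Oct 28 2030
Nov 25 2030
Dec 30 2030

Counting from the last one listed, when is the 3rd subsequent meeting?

These are Mondays with 35, 28, 28, 35-day gaps.
Each is the final Monday of its month — Sep 30 2030 is past the 28th, so '4th Monday' doesn't fit.
January 2031 ends with Monday Jan 27 2031.
February 2031 ends with Monday Feb 24 2031.
Last Monday of March 2031: Mar 31 2031.

Mar 31 2031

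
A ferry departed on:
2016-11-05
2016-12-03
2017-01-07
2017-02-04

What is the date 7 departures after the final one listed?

2017-09-02

These are Saturdays at 28- or 35-day spacing (28, 35, 28).
The pattern: 1st Saturday of the month.
March 2017 — 1st Saturday is 2017-03-04.
1st Saturday of April 2017: 2017-04-01.
May 2017 — 1st Saturday is 2017-05-06.
June 2017 — 1st Saturday is 2017-06-03.
1st Saturday of July 2017: 2017-07-01.
1st Saturday of August 2017: 2017-08-05.
September 2017 — 1st Saturday is 2017-09-02.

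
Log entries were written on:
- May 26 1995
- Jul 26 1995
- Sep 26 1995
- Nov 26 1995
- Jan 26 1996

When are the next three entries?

Gaps: 61, 62, 61, 61 days — not constant. Every event is on the 26th of the month.
Pattern: the 26th of every 2 months.
Next: March 1996 → Mar 26 1996.
Next: May 1996 → May 26 1996.
July 1996: Jul 26 1996.

Mar 26 1996, May 26 1996, Jul 26 1996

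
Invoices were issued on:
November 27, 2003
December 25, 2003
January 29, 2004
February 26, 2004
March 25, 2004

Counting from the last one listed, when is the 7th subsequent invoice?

These are Thursdays with 28, 35, 28, 28-day gaps.
Each is the final Thursday of its month — January 29, 2004 is past the 28th, so '4th Thursday' doesn't fit.
Last Thursday of April 2004: April 29, 2004.
Last Thursday of May 2004: May 27, 2004.
Last Thursday of June 2004: June 24, 2004.
Last Thursday of July 2004: July 29, 2004.
August 2004 ends with Thursday August 26, 2004.
Last Thursday of September 2004: September 30, 2004.
October 2004 ends with Thursday October 28, 2004.

October 28, 2004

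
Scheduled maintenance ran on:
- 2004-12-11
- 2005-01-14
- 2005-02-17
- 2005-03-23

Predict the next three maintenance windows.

Every event comes 34 days after the last (34, 34, 34).
2005-03-23 + 34 days = 2005-04-26.
2005-04-26 + 34 days = 2005-05-30.
2005-05-30 + 34 days = 2005-07-03.

2005-04-26, 2005-05-30, 2005-07-03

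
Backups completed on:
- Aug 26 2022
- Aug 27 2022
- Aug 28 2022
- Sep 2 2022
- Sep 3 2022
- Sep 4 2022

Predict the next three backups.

The gap pattern 1, 1, 5, 1, 1 repeats every 3 events.
These are the Fridays, Saturdays and Sundays of each week.
Next Friday: Sep 9 2022.
The following Saturday is Sep 10 2022.
Next Sunday: Sep 11 2022.

Sep 9 2022, Sep 10 2022, Sep 11 2022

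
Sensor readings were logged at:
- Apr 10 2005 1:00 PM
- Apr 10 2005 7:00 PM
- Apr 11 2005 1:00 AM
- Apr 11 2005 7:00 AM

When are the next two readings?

Apr 11 2005 1:00 PM, Apr 11 2005 7:00 PM

Spacing: 6, 6, 6 h — constant 6 h.
Apr 11 2005 7:00 AM + 6 h = Apr 11 2005 1:00 PM.
Apr 11 2005 1:00 PM + 6 h = Apr 11 2005 7:00 PM.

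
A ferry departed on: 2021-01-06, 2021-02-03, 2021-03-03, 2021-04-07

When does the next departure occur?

Gaps: 28, 28, 35 days — a mix of 28 and 35. Every date is a Wednesday.
Each is the 1st Wednesday of its month.
1st Wednesday of May 2021: 2021-05-05.

2021-05-05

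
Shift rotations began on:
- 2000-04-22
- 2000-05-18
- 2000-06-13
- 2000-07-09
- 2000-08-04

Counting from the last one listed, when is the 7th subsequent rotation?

2001-02-02

Every event comes 26 days after the last (26, 26, 26, 26).
2000-08-04 + 26 days = 2000-08-30.
2000-08-30 + 26 days = 2000-09-25.
2000-09-25 + 26 days = 2000-10-21.
2000-10-21 + 26 days = 2000-11-16.
2000-11-16 + 26 days = 2000-12-12.
2000-12-12 + 26 days = 2001-01-07.
2001-01-07 + 26 days = 2001-02-02.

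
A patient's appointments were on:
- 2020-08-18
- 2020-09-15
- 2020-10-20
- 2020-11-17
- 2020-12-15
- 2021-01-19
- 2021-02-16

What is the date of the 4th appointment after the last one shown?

2021-06-15

Gaps: 28, 35, 28, 28, 35, 28 days — a mix of 28 and 35. Every date is a Tuesday.
Each is the 3rd Tuesday of its month.
March 2021 — 3rd Tuesday is 2021-03-16.
April 2021 — 3rd Tuesday is 2021-04-20.
May 2021 — 3rd Tuesday is 2021-05-18.
June 2021 — 3rd Tuesday is 2021-06-15.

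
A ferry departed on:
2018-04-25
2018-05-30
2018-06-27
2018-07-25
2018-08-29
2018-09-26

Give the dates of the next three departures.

2018-10-31, 2018-11-28, 2018-12-26

These are Wednesdays with 35, 28, 28, 35, 28-day gaps.
Each is the final Wednesday of its month — 2018-05-30 is past the 28th, so '4th Wednesday' doesn't fit.
October 2018 ends with Wednesday 2018-10-31.
Last Wednesday of November 2018: 2018-11-28.
December 2018 ends with Wednesday 2018-12-26.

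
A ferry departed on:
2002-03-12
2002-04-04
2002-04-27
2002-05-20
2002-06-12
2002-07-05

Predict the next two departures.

2002-07-28, 2002-08-20

Every event comes 23 days after the last (23, 23, 23, 23, 23).
2002-07-05 + 23 days = 2002-07-28.
2002-07-28 + 23 days = 2002-08-20.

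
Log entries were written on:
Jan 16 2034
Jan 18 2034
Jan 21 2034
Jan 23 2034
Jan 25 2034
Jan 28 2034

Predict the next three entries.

Every event lands on a Monday or Wednesday or Saturday (gaps cycle 2, 3, 2, 2, 3).
So the schedule is: every Monday, Wednesday and Saturday.
The following Monday is Jan 30 2034.
The following Wednesday is Feb 1 2034.
Next Saturday: Feb 4 2034.

Jan 30 2034, Feb 1 2034, Feb 4 2034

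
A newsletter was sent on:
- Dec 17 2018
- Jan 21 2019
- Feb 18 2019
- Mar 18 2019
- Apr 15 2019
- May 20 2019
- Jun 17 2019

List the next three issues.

Jul 15 2019, Aug 19 2019, Sep 16 2019

Gaps: 35, 28, 28, 28, 35, 28 days — a mix of 28 and 35. Every date is a Monday.
Each is the 3rd Monday of its month.
3rd Monday of July 2019: Jul 15 2019.
3rd Monday of August 2019: Aug 19 2019.
3rd Monday of September 2019: Sep 16 2019.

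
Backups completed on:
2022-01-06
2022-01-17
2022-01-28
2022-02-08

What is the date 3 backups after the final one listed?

2022-03-13

The spacing is 11, 11, 11 days — always 11 days.
2022-02-08 + 11 days = 2022-02-19.
2022-02-19 + 11 days = 2022-03-02.
2022-03-02 + 11 days = 2022-03-13.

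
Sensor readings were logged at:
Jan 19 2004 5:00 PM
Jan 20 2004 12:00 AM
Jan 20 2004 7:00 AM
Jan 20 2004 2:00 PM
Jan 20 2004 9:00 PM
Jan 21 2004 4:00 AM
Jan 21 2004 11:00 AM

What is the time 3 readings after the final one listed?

The interval is a steady 7 hours (7, 7, 7, 7, 7, 7).
Jan 21 2004 11:00 AM + 7 h = Jan 21 2004 6:00 PM.
Jan 21 2004 6:00 PM + 7 h = Jan 22 2004 1:00 AM.
Jan 22 2004 1:00 AM + 7 h = Jan 22 2004 8:00 AM.

Jan 22 2004 8:00 AM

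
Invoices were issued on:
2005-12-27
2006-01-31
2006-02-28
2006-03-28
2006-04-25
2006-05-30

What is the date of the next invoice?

2006-06-27

All Tuesdays; the gaps (35, 28, 28, 28, 35) vary with month length.
This is the last Tuesday of each month.
June 2006 ends with Tuesday 2006-06-27.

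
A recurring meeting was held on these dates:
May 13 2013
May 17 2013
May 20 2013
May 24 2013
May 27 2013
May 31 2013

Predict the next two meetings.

Every event lands on a Monday or Friday (gaps cycle 4, 3, 4, 3, 4).
So the schedule is: every Monday and Friday.
Next Monday: Jun 3 2013.
The following Friday is Jun 7 2013.

Jun 3 2013, Jun 7 2013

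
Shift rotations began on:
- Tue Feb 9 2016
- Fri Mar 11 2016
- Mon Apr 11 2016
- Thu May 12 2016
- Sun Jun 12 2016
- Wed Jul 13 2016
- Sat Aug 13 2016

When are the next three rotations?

Tue Sep 13 2016, Fri Oct 14 2016, Mon Nov 14 2016

The spacing is 31, 31, 31, 31, 31, 31 days — always 31 days.
Sat Aug 13 2016 + 31 days = Tue Sep 13 2016.
Tue Sep 13 2016 + 31 days = Fri Oct 14 2016.
Fri Oct 14 2016 + 31 days = Mon Nov 14 2016.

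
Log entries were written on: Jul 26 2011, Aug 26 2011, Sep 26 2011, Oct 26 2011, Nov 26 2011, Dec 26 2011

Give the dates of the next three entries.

Jan 26 2012, Feb 26 2012, Mar 26 2012

Each date is the 26th; the gaps (31, 31, 30, 31, 30) track the month lengths.
The rule is the 26th of each month.
Next: January 2012 → Jan 26 2012.
February 2012: Feb 26 2012.
March 2012: Mar 26 2012.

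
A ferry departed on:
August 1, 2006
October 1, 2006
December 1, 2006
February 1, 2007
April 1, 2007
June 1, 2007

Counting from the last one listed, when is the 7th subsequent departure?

Each date is the 1st; the gaps (61, 61, 62, 59, 61) track the month lengths.
The rule is the 1st of every 2 months.
August 2007: August 1, 2007.
Next: October 2007 → October 1, 2007.
December 2007: December 1, 2007.
Next: February 2008 → February 1, 2008.
April 2008: April 1, 2008.
June 2008: June 1, 2008.
Next: August 2008 → August 1, 2008.

August 1, 2008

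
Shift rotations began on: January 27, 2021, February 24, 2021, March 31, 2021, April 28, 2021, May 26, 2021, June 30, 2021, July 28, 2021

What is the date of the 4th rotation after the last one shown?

November 24, 2021

Every date is a Wednesday; gaps 28, 35, 28, 28, 35, 28 days.
Each is the last Wednesday of its month (at least one falls on the 29th or later, ruling out '4th Wednesday').
August 2021 ends with Wednesday August 25, 2021.
September 2021 ends with Wednesday September 29, 2021.
Last Wednesday of October 2021: October 27, 2021.
November 2021 ends with Wednesday November 24, 2021.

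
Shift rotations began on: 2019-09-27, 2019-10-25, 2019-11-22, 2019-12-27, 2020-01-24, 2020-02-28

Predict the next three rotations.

2020-03-27, 2020-04-24, 2020-05-22

Gaps: 28, 28, 35, 28, 35 days — a mix of 28 and 35. Every date is a Friday.
Each is the 4th Friday of its month.
4th Friday of March 2020: 2020-03-27.
April 2020 — 4th Friday is 2020-04-24.
May 2020 — 4th Friday is 2020-05-22.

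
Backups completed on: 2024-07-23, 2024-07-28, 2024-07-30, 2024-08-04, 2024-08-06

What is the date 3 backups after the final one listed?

Every event lands on a Tuesday or Sunday (gaps cycle 5, 2, 5, 2).
So the schedule is: every Tuesday and Sunday.
Next Sunday: 2024-08-11.
Next Tuesday: 2024-08-13.
The following Sunday is 2024-08-18.

2024-08-18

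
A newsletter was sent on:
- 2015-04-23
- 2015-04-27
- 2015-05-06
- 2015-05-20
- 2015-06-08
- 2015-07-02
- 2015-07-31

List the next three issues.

Intervals are 4, 9, 14, 19, 24, 29 days — an arithmetic progression with common difference 5.
Next gap: 34 days. 2015-07-31 + 34 days = 2015-09-03.
Next gap: 39 days. 2015-09-03 + 39 days = 2015-10-12.
Next gap: 44 days. 2015-10-12 + 44 days = 2015-11-25.

2015-09-03, 2015-10-12, 2015-11-25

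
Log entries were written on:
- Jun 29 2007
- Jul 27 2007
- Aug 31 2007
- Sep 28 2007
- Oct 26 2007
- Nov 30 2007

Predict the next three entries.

All Fridays; the gaps (28, 35, 28, 28, 35) vary with month length.
This is the last Friday of each month.
December 2007 ends with Friday Dec 28 2007.
January 2008 ends with Friday Jan 25 2008.
February 2008 ends with Friday Feb 29 2008.

Dec 28 2007, Jan 25 2008, Feb 29 2008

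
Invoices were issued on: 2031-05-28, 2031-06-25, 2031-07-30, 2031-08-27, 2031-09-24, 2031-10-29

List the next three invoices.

Every date is a Wednesday; gaps 28, 35, 28, 28, 35 days.
Each is the last Wednesday of its month (at least one falls on the 29th or later, ruling out '4th Wednesday').
November 2031 ends with Wednesday 2031-11-26.
Last Wednesday of December 2031: 2031-12-31.
January 2032 ends with Wednesday 2032-01-28.

2031-11-26, 2031-12-31, 2032-01-28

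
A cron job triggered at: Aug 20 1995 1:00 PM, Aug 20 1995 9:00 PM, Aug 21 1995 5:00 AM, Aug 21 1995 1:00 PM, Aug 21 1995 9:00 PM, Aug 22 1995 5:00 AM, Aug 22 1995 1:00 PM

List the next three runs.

Gaps: 8, 8, 8, 8, 8, 8 hours — each event is 8 hours after the previous one.
Aug 22 1995 1:00 PM + 8 h = Aug 22 1995 9:00 PM.
Aug 22 1995 9:00 PM + 8 h = Aug 23 1995 5:00 AM.
Aug 23 1995 5:00 AM + 8 h = Aug 23 1995 1:00 PM.

Aug 22 1995 9:00 PM, Aug 23 1995 5:00 AM, Aug 23 1995 1:00 PM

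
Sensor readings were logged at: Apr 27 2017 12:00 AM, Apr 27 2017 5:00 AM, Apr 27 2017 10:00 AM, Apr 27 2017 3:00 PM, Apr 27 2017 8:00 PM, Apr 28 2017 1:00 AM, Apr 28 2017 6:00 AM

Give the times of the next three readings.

The interval is a steady 5 hours (5, 5, 5, 5, 5, 5).
Apr 28 2017 6:00 AM + 5 h = Apr 28 2017 11:00 AM.
Apr 28 2017 11:00 AM + 5 h = Apr 28 2017 4:00 PM.
Apr 28 2017 4:00 PM + 5 h = Apr 28 2017 9:00 PM.

Apr 28 2017 11:00 AM, Apr 28 2017 4:00 PM, Apr 28 2017 9:00 PM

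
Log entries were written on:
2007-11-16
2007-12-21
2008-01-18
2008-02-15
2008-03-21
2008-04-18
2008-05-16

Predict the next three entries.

2008-06-20, 2008-07-18, 2008-08-15

Gaps: 35, 28, 28, 35, 28, 28 days — a mix of 28 and 35. Every date is a Friday.
Each is the 3rd Friday of its month.
3rd Friday of June 2008: 2008-06-20.
3rd Friday of July 2008: 2008-07-18.
3rd Friday of August 2008: 2008-08-15.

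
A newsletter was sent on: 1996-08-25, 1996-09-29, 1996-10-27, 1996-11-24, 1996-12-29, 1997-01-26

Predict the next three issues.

These are Sundays with 35, 28, 28, 35, 28-day gaps.
Each is the final Sunday of its month — 1996-09-29 is past the 28th, so '4th Sunday' doesn't fit.
Last Sunday of February 1997: 1997-02-23.
March 1997 ends with Sunday 1997-03-30.
Last Sunday of April 1997: 1997-04-27.

1997-02-23, 1997-03-30, 1997-04-27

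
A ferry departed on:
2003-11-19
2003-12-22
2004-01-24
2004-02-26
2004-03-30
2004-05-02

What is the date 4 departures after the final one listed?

The spacing is 33, 33, 33, 33, 33 days — always 33 days.
2004-05-02 + 33 days = 2004-06-04.
2004-06-04 + 33 days = 2004-07-07.
2004-07-07 + 33 days = 2004-08-09.
2004-08-09 + 33 days = 2004-09-11.

2004-09-11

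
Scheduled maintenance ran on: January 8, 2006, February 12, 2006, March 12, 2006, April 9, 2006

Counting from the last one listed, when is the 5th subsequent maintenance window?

Gaps: 35, 28, 28 days — a mix of 28 and 35. Every date is a Sunday.
Each is the 2nd Sunday of its month.
May 2006 — 2nd Sunday is May 14, 2006.
June 2006 — 2nd Sunday is June 11, 2006.
2nd Sunday of July 2006: July 9, 2006.
August 2006 — 2nd Sunday is August 13, 2006.
2nd Sunday of September 2006: September 10, 2006.

September 10, 2006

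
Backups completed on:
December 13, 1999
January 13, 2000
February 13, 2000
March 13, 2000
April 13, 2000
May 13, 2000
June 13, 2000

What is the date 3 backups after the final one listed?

Gaps: 31, 31, 29, 31, 30, 31 days — not constant. Every event is on the 13th of the month.
Pattern: the 13th of each month.
Next: July 2000 → July 13, 2000.
August 2000: August 13, 2000.
September 2000: September 13, 2000.

September 13, 2000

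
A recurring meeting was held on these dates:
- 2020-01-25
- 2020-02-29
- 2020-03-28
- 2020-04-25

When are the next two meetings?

2020-05-30, 2020-06-27

All Saturdays; the gaps (35, 28, 28) vary with month length.
This is the last Saturday of each month.
Last Saturday of May 2020: 2020-05-30.
June 2020 ends with Saturday 2020-06-27.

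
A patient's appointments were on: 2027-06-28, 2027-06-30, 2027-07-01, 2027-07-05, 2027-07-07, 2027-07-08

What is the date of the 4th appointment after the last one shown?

2027-07-19

Every event lands on a Monday or Wednesday or Thursday (gaps cycle 2, 1, 4, 2, 1).
So the schedule is: every Monday, Wednesday and Thursday.
Next Monday: 2027-07-12.
The following Wednesday is 2027-07-14.
The following Thursday is 2027-07-15.
The following Monday is 2027-07-19.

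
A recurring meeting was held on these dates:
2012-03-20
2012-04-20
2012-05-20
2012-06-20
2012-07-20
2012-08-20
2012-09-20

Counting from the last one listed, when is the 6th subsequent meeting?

Gaps: 31, 30, 31, 30, 31, 31 days — not constant. Every event is on the 20th of the month.
Pattern: the 20th of each month.
Next: October 2012 → 2012-10-20.
Next: November 2012 → 2012-11-20.
Next: December 2012 → 2012-12-20.
Next: January 2013 → 2013-01-20.
February 2013: 2013-02-20.
Next: March 2013 → 2013-03-20.

2013-03-20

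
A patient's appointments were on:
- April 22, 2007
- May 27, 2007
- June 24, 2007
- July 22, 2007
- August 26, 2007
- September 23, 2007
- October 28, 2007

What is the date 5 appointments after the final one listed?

March 23, 2008

All dates are Sundays, 35, 28, 28, 35, 28, 35 days apart.
Specifically, the 4th Sunday of each month.
November 2007 — 4th Sunday is November 25, 2007.
December 2007 — 4th Sunday is December 23, 2007.
January 2008 — 4th Sunday is January 27, 2008.
4th Sunday of February 2008: February 24, 2008.
March 2008 — 4th Sunday is March 23, 2008.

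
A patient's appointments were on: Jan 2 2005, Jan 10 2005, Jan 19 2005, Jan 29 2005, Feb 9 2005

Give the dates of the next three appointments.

Gaps: 8, 9, 10, 11 days — each gap is 1 larger than the previous one.
Next gap: 12 days. Feb 9 2005 + 12 days = Feb 21 2005.
Next gap: 13 days. Feb 21 2005 + 13 days = Mar 6 2005.
Next gap: 14 days. Mar 6 2005 + 14 days = Mar 20 2005.

Feb 21 2005, Mar 6 2005, Mar 20 2005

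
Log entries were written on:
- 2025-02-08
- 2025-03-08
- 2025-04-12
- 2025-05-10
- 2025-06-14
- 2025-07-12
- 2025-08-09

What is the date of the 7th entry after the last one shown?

2026-03-14

Gaps: 28, 35, 28, 35, 28, 28 days — a mix of 28 and 35. Every date is a Saturday.
Each is the 2nd Saturday of its month.
2nd Saturday of September 2025: 2025-09-13.
October 2025 — 2nd Saturday is 2025-10-11.
November 2025 — 2nd Saturday is 2025-11-08.
2nd Saturday of December 2025: 2025-12-13.
2nd Saturday of January 2026: 2026-01-10.
February 2026 — 2nd Saturday is 2026-02-14.
2nd Saturday of March 2026: 2026-03-14.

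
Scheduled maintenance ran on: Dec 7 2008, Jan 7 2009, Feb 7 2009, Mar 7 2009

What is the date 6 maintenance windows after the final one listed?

Gaps: 31, 31, 28 days — not constant. Every event is on the 7th of the month.
Pattern: the 7th of each month.
Next: April 2009 → Apr 7 2009.
Next: May 2009 → May 7 2009.
June 2009: Jun 7 2009.
July 2009: Jul 7 2009.
Next: August 2009 → Aug 7 2009.
September 2009: Sep 7 2009.

Sep 7 2009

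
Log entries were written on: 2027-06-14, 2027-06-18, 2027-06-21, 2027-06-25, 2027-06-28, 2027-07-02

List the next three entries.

2027-07-05, 2027-07-09, 2027-07-12

The gap pattern 4, 3, 4, 3, 4 repeats every 2 events.
These are the Mondays and Fridays of each week.
Next Monday: 2027-07-05.
The following Friday is 2027-07-09.
Next Monday: 2027-07-12.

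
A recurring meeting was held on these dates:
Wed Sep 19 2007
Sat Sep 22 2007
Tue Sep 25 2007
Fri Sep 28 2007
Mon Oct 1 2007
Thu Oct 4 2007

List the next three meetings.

Every event comes 3 days after the last (3, 3, 3, 3, 3).
Thu Oct 4 2007 + 3 days = Sun Oct 7 2007.
Sun Oct 7 2007 + 3 days = Wed Oct 10 2007.
Wed Oct 10 2007 + 3 days = Sat Oct 13 2007.

Sun Oct 7 2007, Wed Oct 10 2007, Sat Oct 13 2007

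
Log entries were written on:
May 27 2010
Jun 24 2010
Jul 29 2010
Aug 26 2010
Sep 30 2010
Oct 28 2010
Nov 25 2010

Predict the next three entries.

Dec 30 2010, Jan 27 2011, Feb 24 2011

Every date is a Thursday; gaps 28, 35, 28, 35, 28, 28 days.
Each is the last Thursday of its month (at least one falls on the 29th or later, ruling out '4th Thursday').
December 2010 ends with Thursday Dec 30 2010.
Last Thursday of January 2011: Jan 27 2011.
February 2011 ends with Thursday Feb 24 2011.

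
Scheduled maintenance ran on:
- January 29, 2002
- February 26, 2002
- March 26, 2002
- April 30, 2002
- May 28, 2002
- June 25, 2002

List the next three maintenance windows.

July 30, 2002; August 27, 2002; September 24, 2002

Every date is a Tuesday; gaps 28, 28, 35, 28, 28 days.
Each is the last Tuesday of its month (at least one falls on the 29th or later, ruling out '4th Tuesday').
July 2002 ends with Tuesday July 30, 2002.
August 2002 ends with Tuesday August 27, 2002.
Last Tuesday of September 2002: September 24, 2002.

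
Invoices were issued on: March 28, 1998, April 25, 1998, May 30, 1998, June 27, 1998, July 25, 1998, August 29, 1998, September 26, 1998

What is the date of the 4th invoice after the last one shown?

January 30, 1999

These are Saturdays with 28, 35, 28, 28, 35, 28-day gaps.
Each is the final Saturday of its month — May 30, 1998 is past the 28th, so '4th Saturday' doesn't fit.
October 1998 ends with Saturday October 31, 1998.
November 1998 ends with Saturday November 28, 1998.
December 1998 ends with Saturday December 26, 1998.
Last Saturday of January 1999: January 30, 1999.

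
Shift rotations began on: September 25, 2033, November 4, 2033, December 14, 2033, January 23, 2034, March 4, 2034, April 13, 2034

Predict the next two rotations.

Gaps between consecutive events: 40, 40, 40, 40, 40 days — a constant 40-day interval.
April 13, 2034 + 40 days = May 23, 2034.
May 23, 2034 + 40 days = July 2, 2034.

May 23, 2034; July 2, 2034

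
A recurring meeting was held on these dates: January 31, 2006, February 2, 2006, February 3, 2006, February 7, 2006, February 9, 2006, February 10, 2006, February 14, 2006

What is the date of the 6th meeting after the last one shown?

Gaps: 2, 1, 4, 2, 1, 4 days — not constant, but cyclic with period 3.
The events fall on every Tuesday, Thursday and Friday.
The following Thursday is February 16, 2006.
Next Friday: February 17, 2006.
Next Tuesday: February 21, 2006.
The following Thursday is February 23, 2006.
Next Friday: February 24, 2006.
The following Tuesday is February 28, 2006.

February 28, 2006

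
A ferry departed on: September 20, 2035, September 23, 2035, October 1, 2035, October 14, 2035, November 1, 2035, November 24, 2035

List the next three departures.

Intervals are 3, 8, 13, 18, 23 days — an arithmetic progression with common difference 5.
Next gap: 28 days. November 24, 2035 + 28 days = December 22, 2035.
Next gap: 33 days. December 22, 2035 + 33 days = January 24, 2036.
Next gap: 38 days. January 24, 2036 + 38 days = March 2, 2036.

December 22, 2035; January 24, 2036; March 2, 2036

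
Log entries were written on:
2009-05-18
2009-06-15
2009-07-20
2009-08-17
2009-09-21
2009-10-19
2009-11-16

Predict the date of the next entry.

All dates are Mondays, 28, 35, 28, 35, 28, 28 days apart.
Specifically, the 3rd Monday of each month.
3rd Monday of December 2009: 2009-12-21.

2009-12-21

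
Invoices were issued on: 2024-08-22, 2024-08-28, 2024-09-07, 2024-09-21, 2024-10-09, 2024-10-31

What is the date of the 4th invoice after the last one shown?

2025-03-08

The spacing grows by 4 each time: 6, 10, 14, 18, 22 days.
Next gap: 26 days. 2024-10-31 + 26 days = 2024-11-26.
Next gap: 30 days. 2024-11-26 + 30 days = 2024-12-26.
Next gap: 34 days. 2024-12-26 + 34 days = 2025-01-29.
Next gap: 38 days. 2025-01-29 + 38 days = 2025-03-08.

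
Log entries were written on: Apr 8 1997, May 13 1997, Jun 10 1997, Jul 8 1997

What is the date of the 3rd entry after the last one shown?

Gaps: 35, 28, 28 days — a mix of 28 and 35. Every date is a Tuesday.
Each is the 2nd Tuesday of its month.
2nd Tuesday of August 1997: Aug 12 1997.
2nd Tuesday of September 1997: Sep 9 1997.
2nd Tuesday of October 1997: Oct 14 1997.

Oct 14 1997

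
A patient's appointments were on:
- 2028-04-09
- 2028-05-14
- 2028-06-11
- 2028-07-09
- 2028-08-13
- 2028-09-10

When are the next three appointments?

2028-10-08, 2028-11-12, 2028-12-10

All dates are Sundays, 35, 28, 28, 35, 28 days apart.
Specifically, the 2nd Sunday of each month.
2nd Sunday of October 2028: 2028-10-08.
2nd Sunday of November 2028: 2028-11-12.
December 2028 — 2nd Sunday is 2028-12-10.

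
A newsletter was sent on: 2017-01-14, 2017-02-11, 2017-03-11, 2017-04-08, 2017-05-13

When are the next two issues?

2017-06-10, 2017-07-08

These are Saturdays at 28- or 35-day spacing (28, 28, 28, 35).
The pattern: 2nd Saturday of the month.
2nd Saturday of June 2017: 2017-06-10.
July 2017 — 2nd Saturday is 2017-07-08.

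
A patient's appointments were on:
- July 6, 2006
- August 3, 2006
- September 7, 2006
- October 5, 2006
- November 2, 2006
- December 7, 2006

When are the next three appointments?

All dates are Thursdays, 28, 35, 28, 28, 35 days apart.
Specifically, the 1st Thursday of each month.
1st Thursday of January 2007: January 4, 2007.
1st Thursday of February 2007: February 1, 2007.
1st Thursday of March 2007: March 1, 2007.

January 4, 2007; February 1, 2007; March 1, 2007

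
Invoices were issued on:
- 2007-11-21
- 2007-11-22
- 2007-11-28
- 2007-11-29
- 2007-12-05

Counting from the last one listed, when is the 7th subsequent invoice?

Gaps: 1, 6, 1, 6 days — not constant, but cyclic with period 2.
The events fall on every Wednesday and Thursday.
Next Thursday: 2007-12-06.
Next Wednesday: 2007-12-12.
The following Thursday is 2007-12-13.
The following Wednesday is 2007-12-19.
Next Thursday: 2007-12-20.
The following Wednesday is 2007-12-26.
The following Thursday is 2007-12-27.

2007-12-27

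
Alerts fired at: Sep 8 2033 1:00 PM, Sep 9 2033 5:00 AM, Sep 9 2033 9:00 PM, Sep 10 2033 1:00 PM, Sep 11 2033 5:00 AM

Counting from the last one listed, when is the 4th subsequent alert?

Sep 13 2033 9:00 PM

The interval is a steady 16 hours (16, 16, 16, 16).
Sep 11 2033 5:00 AM + 16 h = Sep 11 2033 9:00 PM.
Sep 11 2033 9:00 PM + 16 h = Sep 12 2033 1:00 PM.
Sep 12 2033 1:00 PM + 16 h = Sep 13 2033 5:00 AM.
Sep 13 2033 5:00 AM + 16 h = Sep 13 2033 9:00 PM.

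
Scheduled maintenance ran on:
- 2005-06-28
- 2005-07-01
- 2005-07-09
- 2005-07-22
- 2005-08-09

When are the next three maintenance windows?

Gaps: 3, 8, 13, 18 days — each gap is 5 larger than the previous one.
Next gap: 23 days. 2005-08-09 + 23 days = 2005-09-01.
Next gap: 28 days. 2005-09-01 + 28 days = 2005-09-29.
Next gap: 33 days. 2005-09-29 + 33 days = 2005-11-01.

2005-09-01, 2005-09-29, 2005-11-01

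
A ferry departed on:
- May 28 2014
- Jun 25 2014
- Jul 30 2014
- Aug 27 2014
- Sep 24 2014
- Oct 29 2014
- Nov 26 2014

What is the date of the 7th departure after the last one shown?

Jun 24 2015

All Wednesdays; the gaps (28, 35, 28, 28, 35, 28) vary with month length.
This is the last Wednesday of each month.
Last Wednesday of December 2014: Dec 31 2014.
Last Wednesday of January 2015: Jan 28 2015.
Last Wednesday of February 2015: Feb 25 2015.
Last Wednesday of March 2015: Mar 25 2015.
April 2015 ends with Wednesday Apr 29 2015.
Last Wednesday of May 2015: May 27 2015.
Last Wednesday of June 2015: Jun 24 2015.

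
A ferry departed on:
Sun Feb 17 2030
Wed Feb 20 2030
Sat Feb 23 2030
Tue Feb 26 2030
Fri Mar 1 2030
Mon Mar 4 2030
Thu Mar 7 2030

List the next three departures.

Sun Mar 10 2030, Wed Mar 13 2030, Sat Mar 16 2030

Gaps between consecutive events: 3, 3, 3, 3, 3, 3 days — a constant 3-day interval.
Thu Mar 7 2030 + 3 days = Sun Mar 10 2030.
Sun Mar 10 2030 + 3 days = Wed Mar 13 2030.
Wed Mar 13 2030 + 3 days = Sat Mar 16 2030.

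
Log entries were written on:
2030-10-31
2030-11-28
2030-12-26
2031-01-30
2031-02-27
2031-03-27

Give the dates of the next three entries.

2031-04-24, 2031-05-29, 2031-06-26

These are Thursdays with 28, 28, 35, 28, 28-day gaps.
Each is the final Thursday of its month — 2030-10-31 is past the 28th, so '4th Thursday' doesn't fit.
April 2031 ends with Thursday 2031-04-24.
May 2031 ends with Thursday 2031-05-29.
Last Thursday of June 2031: 2031-06-26.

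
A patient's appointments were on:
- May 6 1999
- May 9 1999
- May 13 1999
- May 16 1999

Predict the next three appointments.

The gap pattern 3, 4, 3 repeats every 2 events.
These are the Thursdays and Sundays of each week.
Next Thursday: May 20 1999.
Next Sunday: May 23 1999.
Next Thursday: May 27 1999.

May 20 1999, May 23 1999, May 27 1999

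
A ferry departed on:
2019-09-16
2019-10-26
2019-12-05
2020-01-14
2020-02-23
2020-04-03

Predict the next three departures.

2020-05-13, 2020-06-22, 2020-08-01

Every event comes 40 days after the last (40, 40, 40, 40, 40).
2020-04-03 + 40 days = 2020-05-13.
2020-05-13 + 40 days = 2020-06-22.
2020-06-22 + 40 days = 2020-08-01.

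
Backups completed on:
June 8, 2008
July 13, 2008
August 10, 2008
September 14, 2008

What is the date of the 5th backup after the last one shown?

Gaps: 35, 28, 35 days — a mix of 28 and 35. Every date is a Sunday.
Each is the 2nd Sunday of its month.
October 2008 — 2nd Sunday is October 12, 2008.
2nd Sunday of November 2008: November 9, 2008.
December 2008 — 2nd Sunday is December 14, 2008.
2nd Sunday of January 2009: January 11, 2009.
2nd Sunday of February 2009: February 8, 2009.

February 8, 2009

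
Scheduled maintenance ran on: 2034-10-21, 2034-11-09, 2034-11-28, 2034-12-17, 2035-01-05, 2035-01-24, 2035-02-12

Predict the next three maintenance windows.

Every event comes 19 days after the last (19, 19, 19, 19, 19, 19).
2035-02-12 + 19 days = 2035-03-03.
2035-03-03 + 19 days = 2035-03-22.
2035-03-22 + 19 days = 2035-04-10.

2035-03-03, 2035-03-22, 2035-04-10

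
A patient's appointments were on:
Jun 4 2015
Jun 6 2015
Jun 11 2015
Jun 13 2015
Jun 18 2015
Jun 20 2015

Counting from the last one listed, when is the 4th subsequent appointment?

Jul 4 2015

The gap pattern 2, 5, 2, 5, 2 repeats every 2 events.
These are the Thursdays and Saturdays of each week.
Next Thursday: Jun 25 2015.
Next Saturday: Jun 27 2015.
Next Thursday: Jul 2 2015.
Next Saturday: Jul 4 2015.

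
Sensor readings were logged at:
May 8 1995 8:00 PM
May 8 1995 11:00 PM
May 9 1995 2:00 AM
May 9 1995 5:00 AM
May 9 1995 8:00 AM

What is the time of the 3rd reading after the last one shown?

The interval is a steady 3 hours (3, 3, 3, 3).
May 9 1995 8:00 AM + 3 h = May 9 1995 11:00 AM.
May 9 1995 11:00 AM + 3 h = May 9 1995 2:00 PM.
May 9 1995 2:00 PM + 3 h = May 9 1995 5:00 PM.

May 9 1995 5:00 PM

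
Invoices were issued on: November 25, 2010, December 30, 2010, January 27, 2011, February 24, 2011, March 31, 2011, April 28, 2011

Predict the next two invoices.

Every date is a Thursday; gaps 35, 28, 28, 35, 28 days.
Each is the last Thursday of its month (at least one falls on the 29th or later, ruling out '4th Thursday').
Last Thursday of May 2011: May 26, 2011.
June 2011 ends with Thursday June 30, 2011.

May 26, 2011; June 30, 2011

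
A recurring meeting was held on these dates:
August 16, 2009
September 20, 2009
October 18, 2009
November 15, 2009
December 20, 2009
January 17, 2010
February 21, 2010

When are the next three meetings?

March 21, 2010; April 18, 2010; May 16, 2010

All dates are Sundays, 35, 28, 28, 35, 28, 35 days apart.
Specifically, the 3rd Sunday of each month.
3rd Sunday of March 2010: March 21, 2010.
3rd Sunday of April 2010: April 18, 2010.
3rd Sunday of May 2010: May 16, 2010.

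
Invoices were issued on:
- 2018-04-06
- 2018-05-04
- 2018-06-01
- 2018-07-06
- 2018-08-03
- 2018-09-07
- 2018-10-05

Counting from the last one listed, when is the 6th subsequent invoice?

All dates are Fridays, 28, 28, 35, 28, 35, 28 days apart.
Specifically, the 1st Friday of each month.
1st Friday of November 2018: 2018-11-02.
1st Friday of December 2018: 2018-12-07.
January 2019 — 1st Friday is 2019-01-04.
1st Friday of February 2019: 2019-02-01.
March 2019 — 1st Friday is 2019-03-01.
1st Friday of April 2019: 2019-04-05.

2019-04-05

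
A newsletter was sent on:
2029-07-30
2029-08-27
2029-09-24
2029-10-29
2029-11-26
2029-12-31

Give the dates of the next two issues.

2030-01-28, 2030-02-25

Every date is a Monday; gaps 28, 28, 35, 28, 35 days.
Each is the last Monday of its month (at least one falls on the 29th or later, ruling out '4th Monday').
Last Monday of January 2030: 2030-01-28.
February 2030 ends with Monday 2030-02-25.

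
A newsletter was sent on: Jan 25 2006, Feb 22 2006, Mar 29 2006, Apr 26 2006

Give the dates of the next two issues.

May 31 2006, Jun 28 2006

All Wednesdays; the gaps (28, 35, 28) vary with month length.
This is the last Wednesday of each month.
Last Wednesday of May 2006: May 31 2006.
June 2006 ends with Wednesday Jun 28 2006.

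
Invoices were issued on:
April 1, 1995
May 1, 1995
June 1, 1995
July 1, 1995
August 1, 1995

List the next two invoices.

The day-of-month is always 1 (30, 31, 30, 31 days between events).
So this recurs on the 1st of each month.
September 1995: September 1, 1995.
Next: October 1995 → October 1, 1995.

September 1, 1995; October 1, 1995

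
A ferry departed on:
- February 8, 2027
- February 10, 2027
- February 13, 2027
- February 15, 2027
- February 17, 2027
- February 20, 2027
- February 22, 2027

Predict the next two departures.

February 24, 2027; February 27, 2027

Every event lands on a Monday or Wednesday or Saturday (gaps cycle 2, 3, 2, 2, 3, 2).
So the schedule is: every Monday, Wednesday and Saturday.
The following Wednesday is February 24, 2027.
The following Saturday is February 27, 2027.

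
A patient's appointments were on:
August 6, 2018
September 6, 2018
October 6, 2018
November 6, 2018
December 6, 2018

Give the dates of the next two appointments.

January 6, 2019; February 6, 2019

Gaps: 31, 30, 31, 30 days — not constant. Every event is on the 6th of the month.
Pattern: the 6th of each month.
January 2019: January 6, 2019.
February 2019: February 6, 2019.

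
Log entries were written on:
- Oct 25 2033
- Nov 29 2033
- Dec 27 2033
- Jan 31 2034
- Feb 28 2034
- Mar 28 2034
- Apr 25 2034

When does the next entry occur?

Every date is a Tuesday; gaps 35, 28, 35, 28, 28, 28 days.
Each is the last Tuesday of its month (at least one falls on the 29th or later, ruling out '4th Tuesday').
Last Tuesday of May 2034: May 30 2034.

May 30 2034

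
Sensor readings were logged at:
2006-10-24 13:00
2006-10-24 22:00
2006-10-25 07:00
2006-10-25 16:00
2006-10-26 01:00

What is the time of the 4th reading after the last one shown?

The interval is a steady 9 hours (9, 9, 9, 9).
2006-10-26 01:00 + 9 h = 2006-10-26 10:00.
2006-10-26 10:00 + 9 h = 2006-10-26 19:00.
2006-10-26 19:00 + 9 h = 2006-10-27 04:00.
2006-10-27 04:00 + 9 h = 2006-10-27 13:00.

2006-10-27 13:00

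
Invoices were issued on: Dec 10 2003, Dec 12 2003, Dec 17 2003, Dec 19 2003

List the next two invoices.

Gaps: 2, 5, 2 days — not constant, but cyclic with period 2.
The events fall on every Wednesday and Friday.
The following Wednesday is Dec 24 2003.
The following Friday is Dec 26 2003.

Dec 24 2003, Dec 26 2003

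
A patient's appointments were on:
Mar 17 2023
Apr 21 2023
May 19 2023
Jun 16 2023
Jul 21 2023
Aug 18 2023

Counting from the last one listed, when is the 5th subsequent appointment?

Jan 19 2024

All dates are Fridays, 35, 28, 28, 35, 28 days apart.
Specifically, the 3rd Friday of each month.
3rd Friday of September 2023: Sep 15 2023.
3rd Friday of October 2023: Oct 20 2023.
November 2023 — 3rd Friday is Nov 17 2023.
3rd Friday of December 2023: Dec 15 2023.
January 2024 — 3rd Friday is Jan 19 2024.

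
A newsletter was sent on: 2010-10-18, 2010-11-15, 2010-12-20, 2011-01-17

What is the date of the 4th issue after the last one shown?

Gaps: 28, 35, 28 days — a mix of 28 and 35. Every date is a Monday.
Each is the 3rd Monday of its month.
3rd Monday of February 2011: 2011-02-21.
3rd Monday of March 2011: 2011-03-21.
3rd Monday of April 2011: 2011-04-18.
May 2011 — 3rd Monday is 2011-05-16.

2011-05-16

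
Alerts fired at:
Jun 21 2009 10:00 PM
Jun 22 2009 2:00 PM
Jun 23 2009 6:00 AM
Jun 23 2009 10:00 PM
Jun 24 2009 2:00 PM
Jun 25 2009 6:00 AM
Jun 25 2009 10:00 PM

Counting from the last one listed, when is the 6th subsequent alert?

Spacing: 16, 16, 16, 16, 16, 16 h — constant 16 h.
Jun 25 2009 10:00 PM + 16 h = Jun 26 2009 2:00 PM.
Jun 26 2009 2:00 PM + 16 h = Jun 27 2009 6:00 AM.
Jun 27 2009 6:00 AM + 16 h = Jun 27 2009 10:00 PM.
Jun 27 2009 10:00 PM + 16 h = Jun 28 2009 2:00 PM.
Jun 28 2009 2:00 PM + 16 h = Jun 29 2009 6:00 AM.
Jun 29 2009 6:00 AM + 16 h = Jun 29 2009 10:00 PM.

Jun 29 2009 10:00 PM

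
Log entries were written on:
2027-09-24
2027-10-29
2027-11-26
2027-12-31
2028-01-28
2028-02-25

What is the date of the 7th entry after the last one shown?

2028-09-29

Every date is a Friday; gaps 35, 28, 35, 28, 28 days.
Each is the last Friday of its month (at least one falls on the 29th or later, ruling out '4th Friday').
March 2028 ends with Friday 2028-03-31.
Last Friday of April 2028: 2028-04-28.
Last Friday of May 2028: 2028-05-26.
Last Friday of June 2028: 2028-06-30.
Last Friday of July 2028: 2028-07-28.
August 2028 ends with Friday 2028-08-25.
September 2028 ends with Friday 2028-09-29.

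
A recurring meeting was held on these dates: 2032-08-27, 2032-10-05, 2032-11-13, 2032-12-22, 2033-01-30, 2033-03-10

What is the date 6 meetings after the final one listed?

Every event comes 39 days after the last (39, 39, 39, 39, 39).
2033-03-10 + 39 days = 2033-04-18.
2033-04-18 + 39 days = 2033-05-27.
2033-05-27 + 39 days = 2033-07-05.
2033-07-05 + 39 days = 2033-08-13.
2033-08-13 + 39 days = 2033-09-21.
2033-09-21 + 39 days = 2033-10-30.

2033-10-30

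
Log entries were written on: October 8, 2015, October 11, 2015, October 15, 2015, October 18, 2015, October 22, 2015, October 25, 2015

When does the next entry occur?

October 29, 2015

The gap pattern 3, 4, 3, 4, 3 repeats every 2 events.
These are the Thursdays and Sundays of each week.
Next Thursday: October 29, 2015.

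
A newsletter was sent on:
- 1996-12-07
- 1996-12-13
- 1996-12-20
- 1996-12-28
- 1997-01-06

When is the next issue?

Intervals are 6, 7, 8, 9 days — an arithmetic progression with common difference 1.
Next gap: 10 days. 1997-01-06 + 10 days = 1997-01-16.

1997-01-16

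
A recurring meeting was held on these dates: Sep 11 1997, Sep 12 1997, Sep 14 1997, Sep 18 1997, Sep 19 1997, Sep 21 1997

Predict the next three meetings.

The gap pattern 1, 2, 4, 1, 2 repeats every 3 events.
These are the Thursdays, Fridays and Sundays of each week.
Next Thursday: Sep 25 1997.
Next Friday: Sep 26 1997.
Next Sunday: Sep 28 1997.

Sep 25 1997, Sep 26 1997, Sep 28 1997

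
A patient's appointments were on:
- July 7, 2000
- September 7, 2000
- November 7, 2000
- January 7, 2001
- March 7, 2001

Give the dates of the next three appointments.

May 7, 2001; July 7, 2001; September 7, 2001

The day-of-month is always 7 (62, 61, 61, 59 days between events).
So this recurs on the 7th of every 2 months.
May 2001: May 7, 2001.
July 2001: July 7, 2001.
September 2001: September 7, 2001.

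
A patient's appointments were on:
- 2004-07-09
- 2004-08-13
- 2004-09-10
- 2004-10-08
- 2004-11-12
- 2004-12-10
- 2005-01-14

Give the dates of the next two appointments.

2005-02-11, 2005-03-11

Gaps: 35, 28, 28, 35, 28, 35 days — a mix of 28 and 35. Every date is a Friday.
Each is the 2nd Friday of its month.
February 2005 — 2nd Friday is 2005-02-11.
March 2005 — 2nd Friday is 2005-03-11.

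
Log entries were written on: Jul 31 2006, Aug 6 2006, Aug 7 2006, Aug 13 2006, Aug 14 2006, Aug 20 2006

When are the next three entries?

Aug 21 2006, Aug 27 2006, Aug 28 2006

Every event lands on a Monday or Sunday (gaps cycle 6, 1, 6, 1, 6).
So the schedule is: every Monday and Sunday.
Next Monday: Aug 21 2006.
Next Sunday: Aug 27 2006.
The following Monday is Aug 28 2006.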